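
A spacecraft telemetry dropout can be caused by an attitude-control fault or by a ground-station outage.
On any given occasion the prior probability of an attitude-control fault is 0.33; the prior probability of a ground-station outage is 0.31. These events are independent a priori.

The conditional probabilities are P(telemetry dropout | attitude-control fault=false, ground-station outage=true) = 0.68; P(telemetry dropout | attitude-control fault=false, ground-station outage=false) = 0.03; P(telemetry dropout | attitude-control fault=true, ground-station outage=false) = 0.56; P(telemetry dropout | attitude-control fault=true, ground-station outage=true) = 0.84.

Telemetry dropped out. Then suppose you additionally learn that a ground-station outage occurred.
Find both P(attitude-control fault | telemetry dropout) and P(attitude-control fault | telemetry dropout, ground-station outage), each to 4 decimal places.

P(attitude-control fault | telemetry dropout) ≈ 0.5791; P(attitude-control fault | telemetry dropout, ground-station outage) ≈ 0.3783

P(telemetry dropout) = 0.03×0.67×0.69 + 0.68×0.67×0.31 + 0.56×0.33×0.69 + 0.84×0.33×0.31 = 0.013869 + 0.141236 + 0.127512 + 0.085932 = 0.368549
Restricting to configurations with attitude-control fault present: 0.127512 + 0.085932 = 0.213444.
P(attitude-control fault | telemetry dropout) = 0.213444 / 0.368549 ≈ 0.5791

Now also conditioning on ground-station outage=true:
Weight on attitude-control fault=true, given the evidence: 0.84×0.33 = 0.277200
Normalizer over all consistent configurations: 0.68×0.67 + 0.84×0.33 = 0.732800
P(attitude-control fault | telemetry dropout, ground-station outage) = 0.277200/0.732800 ≈ 0.3783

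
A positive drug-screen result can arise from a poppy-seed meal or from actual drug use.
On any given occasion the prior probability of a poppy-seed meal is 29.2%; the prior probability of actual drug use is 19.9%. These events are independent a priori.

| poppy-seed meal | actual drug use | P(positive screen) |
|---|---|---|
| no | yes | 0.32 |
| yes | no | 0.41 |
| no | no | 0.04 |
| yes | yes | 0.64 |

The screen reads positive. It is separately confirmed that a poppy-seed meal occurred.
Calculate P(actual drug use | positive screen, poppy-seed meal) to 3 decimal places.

P(actual drug use | positive screen, poppy-seed meal) ≈ 0.279

Enumerate both values of actual drug use and weight by the priors:
  P(positive screen | poppy-seed meal) = 0.41×0.801 + 0.64×0.199
        = 0.328410 + 0.127360 = 0.455770
The terms with actual drug use present sum to 0.127360, so
  P(actual drug use | positive screen, poppy-seed meal) = 0.127360 / 0.455770 ≈ 0.279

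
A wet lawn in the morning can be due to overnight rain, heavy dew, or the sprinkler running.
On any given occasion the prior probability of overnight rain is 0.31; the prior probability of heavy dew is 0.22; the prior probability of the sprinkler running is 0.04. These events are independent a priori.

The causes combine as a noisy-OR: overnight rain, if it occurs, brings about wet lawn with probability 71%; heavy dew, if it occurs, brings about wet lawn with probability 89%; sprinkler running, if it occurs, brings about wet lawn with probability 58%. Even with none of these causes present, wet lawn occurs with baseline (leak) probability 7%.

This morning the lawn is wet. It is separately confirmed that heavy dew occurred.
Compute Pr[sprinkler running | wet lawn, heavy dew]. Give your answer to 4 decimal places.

Pr[sprinkler running | wet lawn, heavy dew] ≈ 0.0419

Under noisy-OR, P(wet lawn | causes) = 1 − (1−0.07)·∏(1−qᵢ) over the active causes.
Numerator (weight on configurations with sprinkler running): 0.026414 + 0.012245 = 0.038659
Denominator P(wet lawn | heavy dew): 0.8977×0.69×0.96 + 0.957034×0.69×0.04 + 0.970333×0.31×0.96 + 0.98754×0.31×0.04 = 0.922066
Posterior = 0.038659 / 0.922066 ≈ 0.0419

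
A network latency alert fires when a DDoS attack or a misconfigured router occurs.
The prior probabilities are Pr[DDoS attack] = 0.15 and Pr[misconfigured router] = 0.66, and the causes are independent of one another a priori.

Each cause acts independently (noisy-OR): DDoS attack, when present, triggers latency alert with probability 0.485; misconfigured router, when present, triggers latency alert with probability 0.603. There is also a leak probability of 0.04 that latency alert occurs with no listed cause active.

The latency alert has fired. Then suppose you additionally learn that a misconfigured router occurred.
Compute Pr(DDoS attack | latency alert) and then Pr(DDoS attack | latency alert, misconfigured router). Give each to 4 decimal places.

Pr(DDoS attack | latency alert) ≈ 0.2270; Pr(DDoS attack | latency alert, misconfigured router) ≈ 0.1864

Under noisy-OR, P(latency alert | causes) = 1 − (1−0.04)·∏(1−qᵢ) over the active causes.
Sum P(latency alert|·) weighted by the priors over the 4 (DDoS attack, misconfigured router) configurations:
  P(latency alert) = 0.04*0.85*0.34 + 0.61888*0.85*0.66 + 0.5056*0.15*0.34 + 0.803723*0.15*0.66
        = 0.011560 + 0.347192 + 0.025786 + 0.079569 = 0.464107
Configurations with DDoS attack contribute 0.105355, so
  P(DDoS attack | latency alert) = 0.105355 / 0.464107 ≈ 0.2270

With the extra evidence:
Numerator (weight on configurations with DDoS attack): 0.803723·0.15 = 0.120558
The normalizing constant is 0.61888·0.85 + 0.803723·0.15 = 0.646606
P(DDoS attack | latency alert, misconfigured router) = 0.120558/0.646606 ≈ 0.1864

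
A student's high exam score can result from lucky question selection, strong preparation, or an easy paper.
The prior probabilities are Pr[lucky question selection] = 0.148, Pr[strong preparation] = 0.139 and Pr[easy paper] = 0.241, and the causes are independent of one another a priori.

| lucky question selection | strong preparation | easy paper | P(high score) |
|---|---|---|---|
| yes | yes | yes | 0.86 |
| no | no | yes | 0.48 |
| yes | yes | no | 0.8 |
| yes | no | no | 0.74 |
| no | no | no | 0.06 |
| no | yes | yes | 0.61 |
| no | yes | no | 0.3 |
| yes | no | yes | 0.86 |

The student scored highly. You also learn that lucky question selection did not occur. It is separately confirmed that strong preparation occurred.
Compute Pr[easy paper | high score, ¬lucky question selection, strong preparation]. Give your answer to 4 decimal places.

Pr[easy paper | high score, ¬lucky question selection, strong preparation] ≈ 0.3923

P(high score | ¬lucky question selection, strong preparation) = 0.3×0.759 + 0.61×0.241 = 0.227700 + 0.147010 = 0.374710
Of this, 0.147010 comes from 0.61×0.241 (the easy paper=true cases).
P(easy paper | high score, ¬lucky question selection, strong preparation) = 0.147010 / 0.374710 ≈ 0.3923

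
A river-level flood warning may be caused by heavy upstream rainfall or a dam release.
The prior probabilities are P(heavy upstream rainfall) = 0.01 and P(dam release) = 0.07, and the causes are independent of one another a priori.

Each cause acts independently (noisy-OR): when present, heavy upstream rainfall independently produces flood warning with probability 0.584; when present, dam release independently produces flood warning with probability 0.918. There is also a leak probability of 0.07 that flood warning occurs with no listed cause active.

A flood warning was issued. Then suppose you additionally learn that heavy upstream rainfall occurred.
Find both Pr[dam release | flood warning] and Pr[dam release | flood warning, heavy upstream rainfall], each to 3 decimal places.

Under noisy-OR, P(flood warning | causes) = 1 − (1−0.07)·∏(1−qᵢ) over the active causes.
By total probability over the 4 (heavy upstream rainfall, dam release) configurations:
  P(flood warning) = 0.07*0.99*0.93 + 0.92374*0.99*0.07 + 0.61312*0.01*0.93 + 0.968276*0.01*0.07
        = 0.064449 + 0.064015 + 0.005702 + 0.000678 = 0.134844
The terms with dam release present sum to 0.064693, so
  P(dam release | flood warning) = 0.064693 / 0.134844 ≈ 0.480

Now also conditioning on heavy upstream rainfall=true:
P(flood warning | heavy upstream rainfall) = 0.61312×0.93 + 0.968276×0.07 = 0.570202 + 0.067779 = 0.637981
The dam release-present share is 0.968276×0.07 = 0.067779.
P(dam release | flood warning, heavy upstream rainfall) = 0.067779 / 0.637981 ≈ 0.106

Pr[dam release | flood warning] ≈ 0.480; Pr[dam release | flood warning, heavy upstream rainfall] ≈ 0.106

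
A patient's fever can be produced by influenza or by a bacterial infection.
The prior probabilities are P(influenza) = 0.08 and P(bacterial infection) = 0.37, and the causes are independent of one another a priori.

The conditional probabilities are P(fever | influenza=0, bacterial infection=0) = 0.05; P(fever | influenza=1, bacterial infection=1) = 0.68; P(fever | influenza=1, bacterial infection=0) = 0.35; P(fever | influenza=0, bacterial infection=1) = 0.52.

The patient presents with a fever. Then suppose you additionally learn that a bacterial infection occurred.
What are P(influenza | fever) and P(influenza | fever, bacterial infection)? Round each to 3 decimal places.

P(influenza | fever) ≈ 0.155; P(influenza | fever, bacterial infection) ≈ 0.102

Weight on influenza=true, given the evidence: 0.017640 + 0.020128 = 0.037768
Denominator P(fever): 0.05×0.92×0.63 + 0.52×0.92×0.37 + 0.35×0.08×0.63 + 0.68×0.08×0.37 = 0.243756
Posterior = 0.037768 / 0.243756 ≈ 0.155

Now condition on the additional information:
Numerator (weight on configurations with influenza): 0.68×0.08 = 0.054400
Denominator P(fever | bacterial infection): 0.52×0.92 + 0.68×0.08 = 0.532800
Posterior = 0.054400 / 0.532800 ≈ 0.102
Conditioning on bacterial infection lowers the posterior on influenza: the classic explaining-away effect in a common-effect structure.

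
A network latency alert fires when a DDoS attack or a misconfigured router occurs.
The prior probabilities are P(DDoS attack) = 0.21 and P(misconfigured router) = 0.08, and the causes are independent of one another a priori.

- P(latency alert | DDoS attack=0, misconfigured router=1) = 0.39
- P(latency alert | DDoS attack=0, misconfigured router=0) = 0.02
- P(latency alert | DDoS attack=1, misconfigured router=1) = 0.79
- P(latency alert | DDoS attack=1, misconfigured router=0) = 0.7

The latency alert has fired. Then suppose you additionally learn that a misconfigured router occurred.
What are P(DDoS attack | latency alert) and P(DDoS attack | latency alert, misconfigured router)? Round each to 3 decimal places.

For the numerator, keep only DDoS attack=true terms: 0.135240 + 0.013272 = 0.148512
Denominator P(latency alert): 0.02·0.79·0.92 + 0.39·0.79·0.08 + 0.7·0.21·0.92 + 0.79·0.21·0.08 = 0.187696
P(DDoS attack | latency alert) = 0.148512/0.187696 ≈ 0.791

With the extra evidence:
P(latency alert | misconfigured router) = 0.39×0.79 + 0.79×0.21 = 0.308100 + 0.165900 = 0.474000
The DDoS attack-present share is 0.79×0.21 = 0.165900.
P(DDoS attack | latency alert, misconfigured router) = 0.165900 / 0.474000 ≈ 0.350
Conditioning on misconfigured router lowers the posterior on DDoS attack: the classic explaining-away effect in a common-effect structure.

P(DDoS attack | latency alert) ≈ 0.791; P(DDoS attack | latency alert, misconfigured router) ≈ 0.350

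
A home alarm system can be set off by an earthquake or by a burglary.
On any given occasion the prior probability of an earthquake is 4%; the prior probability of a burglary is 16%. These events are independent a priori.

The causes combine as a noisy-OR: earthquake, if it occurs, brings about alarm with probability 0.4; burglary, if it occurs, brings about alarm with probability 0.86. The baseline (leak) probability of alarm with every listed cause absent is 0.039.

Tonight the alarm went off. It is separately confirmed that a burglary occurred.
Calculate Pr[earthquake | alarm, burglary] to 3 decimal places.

Under noisy-OR, P(alarm | causes) = 1 − (1−0.039)·∏(1−qᵢ) over the active causes.
Enumerate both values of earthquake and weight by the priors:
  P(alarm | burglary) = 0.86546×0.96 + 0.919276×0.04
        = 0.830842 + 0.036771 = 0.867613
Keeping only the earthquake-present terms gives 0.036771, so
  P(earthquake | alarm, burglary) = 0.036771 / 0.867613 ≈ 0.042

Pr[earthquake | alarm, burglary] ≈ 0.042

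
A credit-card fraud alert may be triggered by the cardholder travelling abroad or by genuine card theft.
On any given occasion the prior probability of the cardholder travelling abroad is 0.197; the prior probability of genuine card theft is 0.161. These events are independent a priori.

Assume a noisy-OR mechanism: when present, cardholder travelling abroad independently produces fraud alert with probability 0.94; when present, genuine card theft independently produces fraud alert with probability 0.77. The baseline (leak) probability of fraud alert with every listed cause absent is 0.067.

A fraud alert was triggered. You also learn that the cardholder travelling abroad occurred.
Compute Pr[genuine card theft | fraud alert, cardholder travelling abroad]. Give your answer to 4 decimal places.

Under noisy-OR, P(fraud alert | causes) = 1 − (1−0.067)·∏(1−qᵢ) over the active causes.
Numerator (weight on configurations with genuine card theft): 0.987125×0.161 = 0.158927
Denominator P(fraud alert | cardholder travelling abroad): 0.94402×0.839 + 0.987125×0.161 = 0.950960
P(genuine card theft | fraud alert, cardholder travelling abroad) = 0.158927/0.950960 ≈ 0.1671

Pr[genuine card theft | fraud alert, cardholder travelling abroad] ≈ 0.1671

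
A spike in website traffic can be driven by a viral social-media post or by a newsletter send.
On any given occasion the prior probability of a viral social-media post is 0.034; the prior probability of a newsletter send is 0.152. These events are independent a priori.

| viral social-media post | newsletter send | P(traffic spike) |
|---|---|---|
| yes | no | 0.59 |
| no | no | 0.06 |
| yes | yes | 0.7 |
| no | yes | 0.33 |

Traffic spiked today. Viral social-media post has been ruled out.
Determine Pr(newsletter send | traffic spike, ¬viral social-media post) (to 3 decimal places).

Pr(newsletter send | traffic spike, ¬viral social-media post) ≈ 0.496

P(traffic spike | ¬viral social-media post) = 0.06×0.848 + 0.33×0.152 = 0.050880 + 0.050160 = 0.101040
Of this, 0.050160 comes from 0.33×0.152 (the newsletter send=true cases).
Hence the posterior is 0.050160/0.101040 ≈ 0.496.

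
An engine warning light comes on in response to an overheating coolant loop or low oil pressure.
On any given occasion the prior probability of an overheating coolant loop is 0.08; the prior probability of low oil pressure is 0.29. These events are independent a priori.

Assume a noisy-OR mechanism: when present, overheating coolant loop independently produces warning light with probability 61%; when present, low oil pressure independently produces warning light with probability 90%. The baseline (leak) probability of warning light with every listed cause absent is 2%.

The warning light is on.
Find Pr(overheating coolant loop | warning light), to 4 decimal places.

Under noisy-OR, P(warning light | causes) = 1 − (1−0.02)·∏(1−qᵢ) over the active causes.
Weight on overheating coolant loop=true, given the evidence: 0.035091 + 0.022313 = 0.057404
Normalizer over all consistent configurations: 0.02×0.92×0.71 + 0.902×0.92×0.29 + 0.6178×0.08×0.71 + 0.96178×0.08×0.29 = 0.311122
Posterior = 0.057404 / 0.311122 ≈ 0.1845

Pr(overheating coolant loop | warning light) ≈ 0.1845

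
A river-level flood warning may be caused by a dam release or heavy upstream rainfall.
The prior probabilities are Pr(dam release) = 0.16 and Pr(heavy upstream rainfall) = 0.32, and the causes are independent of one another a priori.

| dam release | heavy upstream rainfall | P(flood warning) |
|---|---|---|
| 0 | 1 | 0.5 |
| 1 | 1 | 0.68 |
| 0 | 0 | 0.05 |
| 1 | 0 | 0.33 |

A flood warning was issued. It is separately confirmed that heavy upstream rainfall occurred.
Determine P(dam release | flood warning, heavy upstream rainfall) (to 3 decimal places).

P(dam release | flood warning, heavy upstream rainfall) ≈ 0.206

P(flood warning | heavy upstream rainfall) = 0.5×0.84 + 0.68×0.16 = 0.420000 + 0.108800 = 0.528800
The dam release-present share is 0.68×0.16 = 0.108800.
P(dam release | flood warning, heavy upstream rainfall) = 0.108800 / 0.528800 ≈ 0.206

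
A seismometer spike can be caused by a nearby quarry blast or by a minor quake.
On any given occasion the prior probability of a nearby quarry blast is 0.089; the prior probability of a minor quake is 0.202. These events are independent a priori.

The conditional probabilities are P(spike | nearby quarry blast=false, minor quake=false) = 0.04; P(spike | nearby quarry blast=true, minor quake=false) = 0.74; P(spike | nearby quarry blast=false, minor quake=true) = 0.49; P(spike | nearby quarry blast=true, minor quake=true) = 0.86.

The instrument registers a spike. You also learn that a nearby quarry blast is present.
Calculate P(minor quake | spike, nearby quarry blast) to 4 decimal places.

P(minor quake | spike, nearby quarry blast) ≈ 0.2273

Weight on minor quake=true, given the evidence: 0.86*0.202 = 0.173720
Normalizer over all consistent configurations: 0.74*0.798 + 0.86*0.202 = 0.764240
Posterior = 0.173720 / 0.764240 ≈ 0.2273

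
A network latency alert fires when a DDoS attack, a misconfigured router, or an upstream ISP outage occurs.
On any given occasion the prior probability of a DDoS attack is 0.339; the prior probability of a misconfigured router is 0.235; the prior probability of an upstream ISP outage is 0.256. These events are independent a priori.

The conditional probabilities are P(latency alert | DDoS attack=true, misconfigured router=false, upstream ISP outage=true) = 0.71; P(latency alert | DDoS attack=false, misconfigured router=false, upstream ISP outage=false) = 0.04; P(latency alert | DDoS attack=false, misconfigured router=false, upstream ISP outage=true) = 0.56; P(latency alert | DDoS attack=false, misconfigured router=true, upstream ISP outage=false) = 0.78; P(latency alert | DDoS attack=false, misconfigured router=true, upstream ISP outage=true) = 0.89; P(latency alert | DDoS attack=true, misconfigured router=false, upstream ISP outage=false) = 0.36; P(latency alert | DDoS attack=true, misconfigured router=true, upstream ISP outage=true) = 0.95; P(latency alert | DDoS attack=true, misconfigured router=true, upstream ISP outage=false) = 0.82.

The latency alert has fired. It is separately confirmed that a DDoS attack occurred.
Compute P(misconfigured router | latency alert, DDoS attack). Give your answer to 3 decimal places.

By total probability over the 4 (misconfigured router, upstream ISP outage) configurations:
  P(latency alert | DDoS attack) = 0.36·0.765·0.744 + 0.71·0.765·0.256 + 0.82·0.235·0.744 + 0.95·0.235·0.256
        = 0.204898 + 0.139046 + 0.143369 + 0.057152 = 0.544465
Keeping only the misconfigured router-present terms gives 0.200521, so
  P(misconfigured router | latency alert, DDoS attack) = 0.200521 / 0.544465 ≈ 0.368

P(misconfigured router | latency alert, DDoS attack) ≈ 0.368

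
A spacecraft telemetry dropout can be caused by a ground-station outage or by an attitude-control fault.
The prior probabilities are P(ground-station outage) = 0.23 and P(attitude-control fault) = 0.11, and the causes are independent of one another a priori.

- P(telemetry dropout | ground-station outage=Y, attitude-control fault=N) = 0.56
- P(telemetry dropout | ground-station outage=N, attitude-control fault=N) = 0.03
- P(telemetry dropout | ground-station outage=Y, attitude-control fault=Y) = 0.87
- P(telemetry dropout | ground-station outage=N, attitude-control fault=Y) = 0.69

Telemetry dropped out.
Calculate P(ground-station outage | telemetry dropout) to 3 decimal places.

Enumerate the 4 (ground-station outage, attitude-control fault) configurations and weight by the priors:
  P(telemetry dropout) = 0.03·0.77·0.89 + 0.69·0.77·0.11 + 0.56·0.23·0.89 + 0.87·0.23·0.11
        = 0.020559 + 0.058443 + 0.114632 + 0.022011 = 0.215645
Configurations with ground-station outage contribute 0.136643, so
  P(ground-station outage | telemetry dropout) = 0.136643 / 0.215645 ≈ 0.634

P(ground-station outage | telemetry dropout) ≈ 0.634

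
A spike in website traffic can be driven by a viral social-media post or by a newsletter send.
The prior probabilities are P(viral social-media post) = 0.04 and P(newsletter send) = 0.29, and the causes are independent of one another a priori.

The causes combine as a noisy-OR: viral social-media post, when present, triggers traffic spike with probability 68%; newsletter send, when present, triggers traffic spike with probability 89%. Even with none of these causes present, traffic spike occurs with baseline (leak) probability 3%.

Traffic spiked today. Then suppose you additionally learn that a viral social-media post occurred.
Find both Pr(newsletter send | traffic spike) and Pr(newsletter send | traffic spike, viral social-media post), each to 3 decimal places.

Under noisy-OR, P(traffic spike | causes) = 1 − (1−0.03)·∏(1−qᵢ) over the active causes.
P(traffic spike) = 0.03*0.96*0.71 + 0.8933*0.96*0.29 + 0.6896*0.04*0.71 + 0.965856*0.04*0.29 = 0.020448 + 0.248695 + 0.019585 + 0.011204 = 0.299932
Restricting to configurations with newsletter send present: 0.248695 + 0.011204 = 0.259899.
So P(newsletter send | traffic spike) = 0.259899/0.299932 ≈ 0.867.

Now also conditioning on viral social-media post=true:
P(traffic spike | viral social-media post) = 0.6896·0.71 + 0.965856·0.29 = 0.489616 + 0.280098 = 0.769714
The newsletter send-present share is 0.965856·0.29 = 0.280098.
P(newsletter send | traffic spike, viral social-media post) = 0.280098 / 0.769714 ≈ 0.364
— viral social-media post explains away the evidence for newsletter send.

Pr(newsletter send | traffic spike) ≈ 0.867; Pr(newsletter send | traffic spike, viral social-media post) ≈ 0.364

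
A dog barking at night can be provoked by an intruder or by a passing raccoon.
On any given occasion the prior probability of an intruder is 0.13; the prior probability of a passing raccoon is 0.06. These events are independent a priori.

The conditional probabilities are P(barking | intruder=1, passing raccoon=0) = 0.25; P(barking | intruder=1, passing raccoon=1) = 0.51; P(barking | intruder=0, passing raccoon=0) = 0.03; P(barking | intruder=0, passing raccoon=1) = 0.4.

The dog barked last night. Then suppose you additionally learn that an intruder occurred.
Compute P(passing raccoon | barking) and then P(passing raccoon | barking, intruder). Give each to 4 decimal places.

Weight on passing raccoon=true, given the evidence: 0.020880 + 0.003978 = 0.024858
The normalizing constant is 0.03·0.87·0.94 + 0.4·0.87·0.06 + 0.25·0.13·0.94 + 0.51·0.13·0.06 = 0.079942
P(passing raccoon | barking) = 0.024858/0.079942 ≈ 0.3110

Now condition on the additional information:
Enumerate both values of passing raccoon and weight by the priors:
  P(barking | intruder) = 0.25·0.94 + 0.51·0.06
        = 0.235000 + 0.030600 = 0.265600
Configurations with passing raccoon contribute 0.030600, so
  P(passing raccoon | barking, intruder) = 0.030600 / 0.265600 ≈ 0.1152

P(passing raccoon | barking) ≈ 0.3110; P(passing raccoon | barking, intruder) ≈ 0.1152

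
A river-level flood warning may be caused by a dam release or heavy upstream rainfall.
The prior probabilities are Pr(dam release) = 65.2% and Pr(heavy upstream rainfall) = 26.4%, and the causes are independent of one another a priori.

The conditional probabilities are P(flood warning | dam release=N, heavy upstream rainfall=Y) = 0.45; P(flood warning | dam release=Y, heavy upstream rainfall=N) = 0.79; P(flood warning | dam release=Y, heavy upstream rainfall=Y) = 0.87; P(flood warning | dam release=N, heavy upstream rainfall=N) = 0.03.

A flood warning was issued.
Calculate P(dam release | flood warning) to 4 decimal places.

P(flood warning) = 0.03*0.348*0.736 + 0.45*0.348*0.264 + 0.79*0.652*0.736 + 0.87*0.652*0.264 = 0.007684 + 0.041342 + 0.379099 + 0.149751 = 0.577876
The dam release-present share is 0.379099 + 0.149751 = 0.528850.
P(dam release | flood warning) = 0.528850 / 0.577876 ≈ 0.9152

P(dam release | flood warning) ≈ 0.9152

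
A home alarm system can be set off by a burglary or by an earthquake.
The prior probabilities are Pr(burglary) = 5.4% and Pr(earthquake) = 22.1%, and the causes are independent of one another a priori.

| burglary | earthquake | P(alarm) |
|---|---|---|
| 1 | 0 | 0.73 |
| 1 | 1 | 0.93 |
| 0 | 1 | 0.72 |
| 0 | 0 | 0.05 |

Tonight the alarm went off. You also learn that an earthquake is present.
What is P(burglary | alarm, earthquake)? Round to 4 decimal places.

P(burglary | alarm, earthquake) ≈ 0.0687

P(alarm | earthquake) = 0.72·0.946 + 0.93·0.054 = 0.681120 + 0.050220 = 0.731340
Restricting to configurations with burglary present: 0.93·0.054 = 0.050220.
P(burglary | alarm, earthquake) = 0.050220 / 0.731340 ≈ 0.0687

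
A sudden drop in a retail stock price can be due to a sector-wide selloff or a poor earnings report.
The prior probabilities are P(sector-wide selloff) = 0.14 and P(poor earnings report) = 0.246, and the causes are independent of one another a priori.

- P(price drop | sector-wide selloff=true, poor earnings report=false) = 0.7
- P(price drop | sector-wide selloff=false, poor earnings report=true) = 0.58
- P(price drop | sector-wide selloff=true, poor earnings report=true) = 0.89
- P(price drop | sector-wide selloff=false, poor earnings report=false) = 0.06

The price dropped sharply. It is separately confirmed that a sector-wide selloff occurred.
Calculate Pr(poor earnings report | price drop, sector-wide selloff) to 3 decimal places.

For the numerator, keep only poor earnings report=true terms: 0.89·0.246 = 0.218940
The normalizing constant is 0.7·0.754 + 0.89·0.246 = 0.746740
P(poor earnings report | price drop, sector-wide selloff) = 0.218940/0.746740 ≈ 0.293

Pr(poor earnings report | price drop, sector-wide selloff) ≈ 0.293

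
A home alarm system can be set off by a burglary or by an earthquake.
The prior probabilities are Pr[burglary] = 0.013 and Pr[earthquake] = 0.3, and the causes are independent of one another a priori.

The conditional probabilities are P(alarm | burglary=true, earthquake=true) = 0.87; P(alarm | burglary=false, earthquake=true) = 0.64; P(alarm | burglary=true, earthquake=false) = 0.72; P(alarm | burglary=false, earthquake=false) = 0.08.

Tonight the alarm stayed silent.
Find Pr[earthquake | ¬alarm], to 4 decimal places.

Pr[earthquake | ¬alarm] ≈ 0.1437

P(¬alarm) = 0.92×0.987×0.7 + 0.36×0.987×0.3 + 0.28×0.013×0.7 + 0.13×0.013×0.3 = 0.635628 + 0.106596 + 0.002548 + 0.000507 = 0.745279
Restricting to configurations with earthquake present: 0.106596 + 0.000507 = 0.107103.
So P(earthquake | ¬alarm) = 0.107103/0.745279 ≈ 0.1437.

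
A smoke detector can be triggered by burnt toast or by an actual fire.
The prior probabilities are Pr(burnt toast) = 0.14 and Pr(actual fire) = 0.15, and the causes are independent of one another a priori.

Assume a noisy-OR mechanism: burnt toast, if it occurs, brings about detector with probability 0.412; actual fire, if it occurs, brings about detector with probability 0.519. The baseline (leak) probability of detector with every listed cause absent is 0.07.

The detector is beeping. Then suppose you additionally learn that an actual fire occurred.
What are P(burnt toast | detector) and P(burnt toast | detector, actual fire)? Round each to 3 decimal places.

Under noisy-OR, P(detector | causes) = 1 − (1−0.07)·∏(1−qᵢ) over the active causes.
Sum P(detector|·) weighted by the priors over the 4 (burnt toast, actual fire) configurations:
  P(detector) = 0.07·0.86·0.85 + 0.55267·0.86·0.15 + 0.45316·0.14·0.85 + 0.73697·0.14·0.15
        = 0.051170 + 0.071294 + 0.053926 + 0.015476 = 0.191866
The terms with burnt toast present sum to 0.069402, so
  P(burnt toast | detector) = 0.069402 / 0.191866 ≈ 0.362

Now condition on the additional information:
Numerator (weight on configurations with burnt toast): 0.73697*0.14 = 0.103176
The normalizing constant is 0.55267*0.86 + 0.73697*0.14 = 0.578472
P(burnt toast | detector, actual fire) = 0.103176/0.578472 ≈ 0.178

P(burnt toast | detector) ≈ 0.362; P(burnt toast | detector, actual fire) ≈ 0.178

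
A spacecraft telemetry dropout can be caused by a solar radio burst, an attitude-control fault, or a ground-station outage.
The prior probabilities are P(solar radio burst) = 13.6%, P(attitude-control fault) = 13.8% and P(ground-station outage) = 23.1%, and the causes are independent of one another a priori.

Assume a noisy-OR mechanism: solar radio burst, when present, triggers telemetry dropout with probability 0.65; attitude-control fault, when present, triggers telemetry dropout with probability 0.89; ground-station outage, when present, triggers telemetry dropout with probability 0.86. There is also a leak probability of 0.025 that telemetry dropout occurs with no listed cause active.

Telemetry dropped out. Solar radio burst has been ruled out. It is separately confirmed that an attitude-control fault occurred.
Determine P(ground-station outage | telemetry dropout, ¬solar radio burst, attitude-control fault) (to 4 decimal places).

P(ground-station outage | telemetry dropout, ¬solar radio burst, attitude-control fault) ≈ 0.2489

Under noisy-OR, P(telemetry dropout | causes) = 1 − (1−0.025)·∏(1−qᵢ) over the active causes.
P(telemetry dropout | ¬solar radio burst, attitude-control fault) = 0.89275×0.769 + 0.984985×0.231 = 0.686525 + 0.227532 = 0.914057
Restricting to configurations with ground-station outage present: 0.984985×0.231 = 0.227532.
Hence the posterior is 0.227532/0.914057 ≈ 0.2489.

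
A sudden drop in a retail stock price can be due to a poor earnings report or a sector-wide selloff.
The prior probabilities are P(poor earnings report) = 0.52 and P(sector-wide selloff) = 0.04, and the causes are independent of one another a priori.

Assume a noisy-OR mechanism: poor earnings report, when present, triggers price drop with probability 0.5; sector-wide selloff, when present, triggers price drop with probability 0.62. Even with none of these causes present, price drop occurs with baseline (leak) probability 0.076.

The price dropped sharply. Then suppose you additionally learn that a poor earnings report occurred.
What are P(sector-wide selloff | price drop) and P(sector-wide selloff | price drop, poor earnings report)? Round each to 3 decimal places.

P(sector-wide selloff | price drop) ≈ 0.089; P(sector-wide selloff | price drop, poor earnings report) ≈ 0.060

Under noisy-OR, P(price drop | causes) = 1 − (1−0.076)·∏(1−qᵢ) over the active causes.
Sum P(price drop|·) weighted by the priors over the 4 (poor earnings report, sector-wide selloff) configurations:
  P(price drop) = 0.076*0.48*0.96 + 0.64888*0.48*0.04 + 0.538*0.52*0.96 + 0.82444*0.52*0.04
        = 0.035021 + 0.012458 + 0.268570 + 0.017148 = 0.333197
Configurations with sector-wide selloff contribute 0.029606, so
  P(sector-wide selloff | price drop) = 0.029606 / 0.333197 ≈ 0.089

Now condition on the additional information:
Sum P(price drop|·) weighted by the priors over both values of sector-wide selloff:
  P(price drop | poor earnings report) = 0.538·0.96 + 0.82444·0.04
        = 0.516480 + 0.032978 = 0.549458
Keeping only the sector-wide selloff-present terms gives 0.032978, so
  P(sector-wide selloff | price drop, poor earnings report) = 0.032978 / 0.549458 ≈ 0.060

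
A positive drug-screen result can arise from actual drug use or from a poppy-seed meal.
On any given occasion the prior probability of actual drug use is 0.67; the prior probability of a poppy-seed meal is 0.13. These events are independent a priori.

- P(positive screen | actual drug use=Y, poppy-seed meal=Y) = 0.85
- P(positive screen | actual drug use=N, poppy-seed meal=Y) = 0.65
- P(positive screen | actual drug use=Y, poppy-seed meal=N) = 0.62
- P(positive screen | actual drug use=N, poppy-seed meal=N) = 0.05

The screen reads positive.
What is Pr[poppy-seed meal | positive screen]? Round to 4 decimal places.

Pr[poppy-seed meal | positive screen] ≈ 0.2134

Weight on poppy-seed meal=true, given the evidence: 0.027885 + 0.074035 = 0.101920
The normalizing constant is 0.05·0.33·0.87 + 0.65·0.33·0.13 + 0.62·0.67·0.87 + 0.85·0.67·0.13 = 0.477673
P(poppy-seed meal | positive screen) = 0.101920/0.477673 ≈ 0.2134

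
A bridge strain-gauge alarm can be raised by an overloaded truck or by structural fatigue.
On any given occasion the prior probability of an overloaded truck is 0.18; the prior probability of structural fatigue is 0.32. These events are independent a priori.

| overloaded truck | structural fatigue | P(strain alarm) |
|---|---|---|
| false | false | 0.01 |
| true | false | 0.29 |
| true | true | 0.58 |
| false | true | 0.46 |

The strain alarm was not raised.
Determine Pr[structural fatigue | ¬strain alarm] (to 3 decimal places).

Pr[structural fatigue | ¬strain alarm] ≈ 0.206

For the numerator, keep only structural fatigue=true terms: 0.141696 + 0.024192 = 0.165888
Denominator P(¬strain alarm): 0.99×0.82×0.68 + 0.54×0.82×0.32 + 0.71×0.18×0.68 + 0.42×0.18×0.32 = 0.804816
P(structural fatigue | ¬strain alarm) = 0.165888/0.804816 ≈ 0.206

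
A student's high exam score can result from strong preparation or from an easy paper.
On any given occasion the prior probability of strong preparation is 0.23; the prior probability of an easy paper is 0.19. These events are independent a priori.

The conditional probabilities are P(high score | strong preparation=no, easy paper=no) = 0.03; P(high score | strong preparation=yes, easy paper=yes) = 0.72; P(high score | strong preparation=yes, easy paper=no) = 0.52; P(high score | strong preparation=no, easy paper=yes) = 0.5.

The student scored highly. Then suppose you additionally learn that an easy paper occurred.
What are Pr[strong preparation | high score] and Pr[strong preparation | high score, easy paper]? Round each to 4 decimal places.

Numerator (weight on configurations with strong preparation): 0.096876 + 0.031464 = 0.128340
The normalizing constant is 0.03*0.77*0.81 + 0.5*0.77*0.19 + 0.52*0.23*0.81 + 0.72*0.23*0.19 = 0.220201
Posterior = 0.128340 / 0.220201 ≈ 0.5828

Now also conditioning on easy paper=true:
Enumerate both values of strong preparation and weight by the priors:
  P(high score | easy paper) = 0.5*0.77 + 0.72*0.23
        = 0.385000 + 0.165600 = 0.550600
Configurations with strong preparation contribute 0.165600, so
  P(strong preparation | high score, easy paper) = 0.165600 / 0.550600 ≈ 0.3008
Conditioning on easy paper lowers the posterior on strong preparation: the classic explaining-away effect in a common-effect structure.

Pr[strong preparation | high score] ≈ 0.5828; Pr[strong preparation | high score, easy paper] ≈ 0.3008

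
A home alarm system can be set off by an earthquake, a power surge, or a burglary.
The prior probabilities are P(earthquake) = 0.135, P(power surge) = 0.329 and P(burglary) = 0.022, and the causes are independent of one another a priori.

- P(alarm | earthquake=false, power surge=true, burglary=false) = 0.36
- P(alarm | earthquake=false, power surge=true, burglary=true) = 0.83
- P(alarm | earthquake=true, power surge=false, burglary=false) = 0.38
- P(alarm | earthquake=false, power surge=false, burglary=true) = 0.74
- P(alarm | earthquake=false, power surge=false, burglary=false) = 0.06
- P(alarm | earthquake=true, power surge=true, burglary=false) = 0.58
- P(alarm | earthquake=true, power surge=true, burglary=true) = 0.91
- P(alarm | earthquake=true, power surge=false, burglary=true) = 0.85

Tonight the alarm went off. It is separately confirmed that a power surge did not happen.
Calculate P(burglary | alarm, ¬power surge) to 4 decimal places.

P(burglary | alarm, ¬power surge) ≈ 0.1413

P(alarm | ¬power surge) = 0.06·0.865·0.978 + 0.74·0.865·0.022 + 0.38·0.135·0.978 + 0.85·0.135·0.022 = 0.050758 + 0.014082 + 0.050171 + 0.002524 = 0.117535
Of this, 0.016606 comes from 0.014082 + 0.002524 (the burglary=true cases).
So P(burglary | alarm, ¬power surge) = 0.016606/0.117535 ≈ 0.1413.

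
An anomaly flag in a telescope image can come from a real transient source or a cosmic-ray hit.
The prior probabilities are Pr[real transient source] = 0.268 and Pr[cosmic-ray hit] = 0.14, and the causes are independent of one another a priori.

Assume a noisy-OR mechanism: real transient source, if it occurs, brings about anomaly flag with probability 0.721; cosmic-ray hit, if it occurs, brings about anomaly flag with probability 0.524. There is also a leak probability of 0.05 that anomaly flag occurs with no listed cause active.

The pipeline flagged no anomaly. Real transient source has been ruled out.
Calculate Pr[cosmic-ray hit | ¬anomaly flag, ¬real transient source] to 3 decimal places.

Pr[cosmic-ray hit | ¬anomaly flag, ¬real transient source] ≈ 0.072

Under noisy-OR, P(anomaly flag | causes) = 1 − (1−0.05)·∏(1−qᵢ) over the active causes.
Sum P(¬anomaly flag|·) weighted by the priors over both values of cosmic-ray hit:
  P(¬anomaly flag | ¬real transient source) = 0.95*0.86 + 0.4522*0.14
        = 0.817000 + 0.063308 = 0.880308
Configurations with cosmic-ray hit contribute 0.063308, so
  P(cosmic-ray hit | ¬anomaly flag, ¬real transient source) = 0.063308 / 0.880308 ≈ 0.072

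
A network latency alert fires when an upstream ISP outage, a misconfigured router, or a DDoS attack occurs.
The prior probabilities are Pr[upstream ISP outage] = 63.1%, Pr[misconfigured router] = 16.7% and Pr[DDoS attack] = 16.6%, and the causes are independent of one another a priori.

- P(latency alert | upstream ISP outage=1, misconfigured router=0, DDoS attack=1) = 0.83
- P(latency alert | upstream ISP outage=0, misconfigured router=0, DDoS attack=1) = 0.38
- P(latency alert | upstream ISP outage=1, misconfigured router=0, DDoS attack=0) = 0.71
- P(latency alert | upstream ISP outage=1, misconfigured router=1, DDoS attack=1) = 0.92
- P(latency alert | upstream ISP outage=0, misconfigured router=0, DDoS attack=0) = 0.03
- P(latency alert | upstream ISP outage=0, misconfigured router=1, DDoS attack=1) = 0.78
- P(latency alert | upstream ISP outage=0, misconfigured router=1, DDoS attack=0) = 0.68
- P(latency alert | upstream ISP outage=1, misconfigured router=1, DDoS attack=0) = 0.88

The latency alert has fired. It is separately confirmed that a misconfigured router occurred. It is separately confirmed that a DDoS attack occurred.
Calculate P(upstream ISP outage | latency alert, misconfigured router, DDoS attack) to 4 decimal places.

By total probability over both values of upstream ISP outage:
  P(latency alert | misconfigured router, DDoS attack) = 0.78·0.369 + 0.92·0.631
        = 0.287820 + 0.580520 = 0.868340
Keeping only the upstream ISP outage-present terms gives 0.580520, so
  P(upstream ISP outage | latency alert, misconfigured router, DDoS attack) = 0.580520 / 0.868340 ≈ 0.6685

P(upstream ISP outage | latency alert, misconfigured router, DDoS attack) ≈ 0.6685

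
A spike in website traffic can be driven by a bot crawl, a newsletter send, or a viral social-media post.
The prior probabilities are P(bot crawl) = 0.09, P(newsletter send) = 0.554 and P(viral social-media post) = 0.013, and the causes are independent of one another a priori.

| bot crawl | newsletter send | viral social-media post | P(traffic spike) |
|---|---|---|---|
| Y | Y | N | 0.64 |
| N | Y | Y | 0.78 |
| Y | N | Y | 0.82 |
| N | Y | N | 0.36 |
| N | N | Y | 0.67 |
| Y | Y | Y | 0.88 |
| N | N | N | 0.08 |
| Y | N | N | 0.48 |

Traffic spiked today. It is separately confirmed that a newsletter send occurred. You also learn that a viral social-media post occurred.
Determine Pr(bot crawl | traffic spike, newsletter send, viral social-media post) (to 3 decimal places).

Pr(bot crawl | traffic spike, newsletter send, viral social-media post) ≈ 0.100

Numerator (weight on configurations with bot crawl): 0.88×0.09 = 0.079200
Normalizer over all consistent configurations: 0.78×0.91 + 0.88×0.09 = 0.789000
P(bot crawl | traffic spike, newsletter send, viral social-media post) = 0.079200/0.789000 ≈ 0.100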